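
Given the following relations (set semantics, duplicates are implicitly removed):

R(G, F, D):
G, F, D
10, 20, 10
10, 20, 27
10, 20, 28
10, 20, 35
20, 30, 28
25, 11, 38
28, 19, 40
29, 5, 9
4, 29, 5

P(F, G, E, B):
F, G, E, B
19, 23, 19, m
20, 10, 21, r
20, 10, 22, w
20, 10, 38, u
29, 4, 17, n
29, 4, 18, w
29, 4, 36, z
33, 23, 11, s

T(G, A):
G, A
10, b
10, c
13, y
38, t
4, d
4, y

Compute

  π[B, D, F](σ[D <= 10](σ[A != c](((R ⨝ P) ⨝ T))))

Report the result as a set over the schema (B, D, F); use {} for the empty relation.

R ⋈ P (natural join on G, F): {(10, 20, 10, 21, r), (10, 20, 10, 22, w), (10, 20, 10, 38, u), (10, 20, 27, 21, r), (10, 20, 27, 22, w), (10, 20, 27, 38, u), (10, 20, 28, 21, r), (10, 20, 28, 22, w), (10, 20, 28, 38, u), (10, 20, 35, 21, r), (10, 20, 35, 22, w), (10, 20, 35, 38, u), (4, 29, 5, 17, n), (4, 29, 5, 18, w), (4, 29, 5, 36, z)}
(R ⨝ P) ⋈ T (natural join on G): {(10, 20, 10, 21, r, b), (10, 20, 10, 21, r, c), (10, 20, 10, 22, w, b), (10, 20, 10, 22, w, c), (10, 20, 10, 38, u, b), (10, 20, 10, 38, u, c), (10, 20, 27, 21, r, b), (10, 20, 27, 21, r, c), (10, 20, 27, 22, w, b), (10, 20, 27, 22, w, c), (10, 20, 27, 38, u, b), (10, 20, 27, 38, u, c), (10, 20, 28, 21, r, b), (10, 20, 28, 21, r, c), (10, 20, 28, 22, w, b), (10, 20, 28, 22, w, c), (10, 20, 28, 38, u, b), (10, 20, 28, 38, u, c), (10, 20, 35, 21, r, b), (10, 20, 35, 21, r, c), (10, 20, 35, 22, w, b), (10, 20, 35, 22, w, c), (10, 20, 35, 38, u, b), (10, 20, 35, 38, u, c), (4, 29, 5, 17, n, d), (4, 29, 5, 17, n, y), (4, 29, 5, 18, w, d), (4, 29, 5, 18, w, y), (4, 29, 5, 36, z, d), (4, 29, 5, 36, z, y)}
Apply σ_{A != c}; surviving tuples: {(10, 20, 10, 21, r, b), (10, 20, 10, 22, w, b), (10, 20, 10, 38, u, b), (10, 20, 27, 21, r, b), (10, 20, 27, 22, w, b), (10, 20, 27, 38, u, b), (10, 20, 28, 21, r, b), (10, 20, 28, 22, w, b), (10, 20, 28, 38, u, b), (10, 20, 35, 21, r, b), (10, 20, 35, 22, w, b), (10, 20, 35, 38, u, b), (4, 29, 5, 17, n, d), (4, 29, 5, 17, n, y), (4, 29, 5, 18, w, d), (4, 29, 5, 18, w, y), (4, 29, 5, 36, z, d), (4, 29, 5, 36, z, y)}
Apply σ_{D <= 10}; surviving tuples: {(10, 20, 10, 21, r, b), (10, 20, 10, 22, w, b), (10, 20, 10, 38, u, b), (4, 29, 5, 17, n, d), (4, 29, 5, 17, n, y), (4, 29, 5, 18, w, d), (4, 29, 5, 18, w, y), (4, 29, 5, 36, z, d), (4, 29, 5, 36, z, y)}
π_{B, D, F} gives {(n, 5, 29), (r, 10, 20), (u, 10, 20), (w, 10, 20), (w, 5, 29), (z, 5, 29)} (3 duplicate(s) eliminated).

{(n, 5, 29), (r, 10, 20), (u, 10, 20), (w, 10, 20), (w, 5, 29), (z, 5, 29)}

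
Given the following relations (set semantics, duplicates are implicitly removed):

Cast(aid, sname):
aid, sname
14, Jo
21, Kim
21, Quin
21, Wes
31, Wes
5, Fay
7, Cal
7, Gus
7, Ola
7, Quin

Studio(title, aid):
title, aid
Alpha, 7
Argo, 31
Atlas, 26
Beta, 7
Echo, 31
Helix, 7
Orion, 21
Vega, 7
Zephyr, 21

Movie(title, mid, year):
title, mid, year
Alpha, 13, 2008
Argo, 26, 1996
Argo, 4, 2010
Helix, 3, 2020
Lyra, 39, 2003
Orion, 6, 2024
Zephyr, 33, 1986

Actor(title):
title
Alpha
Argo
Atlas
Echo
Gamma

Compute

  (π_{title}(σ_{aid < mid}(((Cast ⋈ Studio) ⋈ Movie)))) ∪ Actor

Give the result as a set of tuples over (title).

{Alpha, Argo, Atlas, Echo, Gamma, Zephyr}

Joining Cast and Studio on aid yields {(21, Kim, Orion), (21, Kim, Zephyr), (21, Quin, Orion), (21, Quin, Zephyr), (21, Wes, Orion), (21, Wes, Zephyr), (31, Wes, Argo), (31, Wes, Echo), (7, Cal, Alpha), (7, Cal, Beta), (7, Cal, Helix), (7, Cal, Vega), (7, Gus, Alpha), (7, Gus, Beta), (7, Gus, Helix), (7, Gus, Vega), (7, Ola, Alpha), (7, Ola, Beta), (7, Ola, Helix), (7, Ola, Vega), (7, Quin, Alpha), (7, Quin, Beta), (7, Quin, Helix), (7, Quin, Vega)}.
Joining (Cast ⋈ Studio) and Movie on title yields {(21, Kim, Orion, 6, 2024), (21, Kim, Zephyr, 33, 1986), (21, Quin, Orion, 6, 2024), (21, Quin, Zephyr, 33, 1986), (21, Wes, Orion, 6, 2024), (21, Wes, Zephyr, 33, 1986), (31, Wes, Argo, 26, 1996), (31, Wes, Argo, 4, 2010), (7, Cal, Alpha, 13, 2008), (7, Cal, Helix, 3, 2020), (7, Gus, Alpha, 13, 2008), (7, Gus, Helix, 3, 2020), (7, Ola, Alpha, 13, 2008), (7, Ola, Helix, 3, 2020), (7, Quin, Alpha, 13, 2008), (7, Quin, Helix, 3, 2020)}.
Selection aid < mid: {(21, Kim, Zephyr, 33, 1986), (21, Quin, Zephyr, 33, 1986), (21, Wes, Zephyr, 33, 1986), (7, Cal, Alpha, 13, 2008), (7, Gus, Alpha, 13, 2008), (7, Ola, Alpha, 13, 2008), (7, Quin, Alpha, 13, 2008)}
Keep only column(s) title (5 duplicate(s) eliminated): {Alpha, Zephyr}
Union: {Alpha, Zephyr} with {Alpha, Argo, Atlas, Echo, Gamma} → {Alpha, Argo, Atlas, Echo, Gamma, Zephyr}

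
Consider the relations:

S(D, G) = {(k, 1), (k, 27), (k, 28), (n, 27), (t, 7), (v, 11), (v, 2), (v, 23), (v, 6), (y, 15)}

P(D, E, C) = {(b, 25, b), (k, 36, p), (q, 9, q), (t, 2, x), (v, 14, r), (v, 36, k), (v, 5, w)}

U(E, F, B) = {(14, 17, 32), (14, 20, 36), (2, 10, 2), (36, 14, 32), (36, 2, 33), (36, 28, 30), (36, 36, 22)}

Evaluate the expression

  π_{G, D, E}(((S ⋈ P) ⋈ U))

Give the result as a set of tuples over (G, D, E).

{(1, k, 36), (11, v, 14), (11, v, 36), (2, v, 14), (2, v, 36), (23, v, 14), (23, v, 36), (27, k, 36), (28, k, 36), (6, v, 14), (6, v, 36), (7, t, 2)}

Joining S and P on D yields {(k, 1, 36, p), (k, 27, 36, p), (k, 28, 36, p), (t, 7, 2, x), (v, 11, 14, r), (v, 11, 36, k), (v, 11, 5, w), (v, 2, 14, r), (v, 2, 36, k), (v, 2, 5, w), (v, 23, 14, r), (v, 23, 36, k), (v, 23, 5, w), (v, 6, 14, r), (v, 6, 36, k), (v, 6, 5, w)}.
Joining (S ⋈ P) and U on E yields {(k, 1, 36, p, 14, 32), (k, 1, 36, p, 2, 33), (k, 1, 36, p, 28, 30), (k, 1, 36, p, 36, 22), (k, 27, 36, p, 14, 32), (k, 27, 36, p, 2, 33), (k, 27, 36, p, 28, 30), (k, 27, 36, p, 36, 22), (k, 28, 36, p, 14, 32), (k, 28, 36, p, 2, 33), (k, 28, 36, p, 28, 30), (k, 28, 36, p, 36, 22), (t, 7, 2, x, 10, 2), (v, 11, 14, r, 17, 32), (v, 11, 14, r, 20, 36), (v, 11, 36, k, 14, 32), (v, 11, 36, k, 2, 33), (v, 11, 36, k, 28, 30), (v, 11, 36, k, 36, 22), (v, 2, 14, r, 17, 32), (v, 2, 14, r, 20, 36), (v, 2, 36, k, 14, 32), (v, 2, 36, k, 2, 33), (v, 2, 36, k, 28, 30), (v, 2, 36, k, 36, 22), (v, 23, 14, r, 17, 32), (v, 23, 14, r, 20, 36), (v, 23, 36, k, 14, 32), (v, 23, 36, k, 2, 33), (v, 23, 36, k, 28, 30), (v, 23, 36, k, 36, 22), (v, 6, 14, r, 17, 32), (v, 6, 14, r, 20, 36), (v, 6, 36, k, 14, 32), (v, 6, 36, k, 2, 33), (v, 6, 36, k, 28, 30), (v, 6, 36, k, 36, 22)}.
Projecting to G, D, E (25 duplicate(s) eliminated): {(1, k, 36), (11, v, 14), (11, v, 36), (2, v, 14), (2, v, 36), (23, v, 14), (23, v, 36), (27, k, 36), (28, k, 36), (6, v, 14), (6, v, 36), (7, t, 2)}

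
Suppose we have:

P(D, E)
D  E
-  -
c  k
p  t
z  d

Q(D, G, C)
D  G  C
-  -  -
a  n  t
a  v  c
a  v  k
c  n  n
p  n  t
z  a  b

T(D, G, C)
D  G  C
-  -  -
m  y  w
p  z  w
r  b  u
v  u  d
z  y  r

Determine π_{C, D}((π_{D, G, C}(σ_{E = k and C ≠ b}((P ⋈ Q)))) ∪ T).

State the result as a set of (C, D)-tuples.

{(d, v), (n, c), (r, z), (u, r), (w, m), (w, p)}

P ⋈ Q (natural join on D): {(c, k, n, n), (p, t, n, t), (z, d, a, b)}
Filtering on E = k and C ≠ b leaves {(c, k, n, n)}.
π[D, G, C]: project onto (D, G, C) → {(c, n, n)}
Set union of the two operands is {(c, n, n), (m, y, w), (p, z, w), (r, b, u), (v, u, d), (z, y, r)}.
π[C, D]: project onto (C, D) → {(d, v), (n, c), (r, z), (u, r), (w, m), (w, p)}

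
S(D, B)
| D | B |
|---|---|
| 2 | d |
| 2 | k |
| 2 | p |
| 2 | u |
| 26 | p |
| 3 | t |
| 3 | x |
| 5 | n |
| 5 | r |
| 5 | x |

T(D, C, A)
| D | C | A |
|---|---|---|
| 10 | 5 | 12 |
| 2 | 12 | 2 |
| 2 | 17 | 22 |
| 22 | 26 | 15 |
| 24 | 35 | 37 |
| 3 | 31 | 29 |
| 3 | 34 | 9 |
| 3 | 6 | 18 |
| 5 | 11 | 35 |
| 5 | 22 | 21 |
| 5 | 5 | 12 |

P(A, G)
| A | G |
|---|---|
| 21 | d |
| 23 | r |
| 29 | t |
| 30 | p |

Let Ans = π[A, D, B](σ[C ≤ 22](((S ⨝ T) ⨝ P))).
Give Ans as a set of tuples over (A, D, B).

{(21, 5, n), (21, 5, r), (21, 5, x)}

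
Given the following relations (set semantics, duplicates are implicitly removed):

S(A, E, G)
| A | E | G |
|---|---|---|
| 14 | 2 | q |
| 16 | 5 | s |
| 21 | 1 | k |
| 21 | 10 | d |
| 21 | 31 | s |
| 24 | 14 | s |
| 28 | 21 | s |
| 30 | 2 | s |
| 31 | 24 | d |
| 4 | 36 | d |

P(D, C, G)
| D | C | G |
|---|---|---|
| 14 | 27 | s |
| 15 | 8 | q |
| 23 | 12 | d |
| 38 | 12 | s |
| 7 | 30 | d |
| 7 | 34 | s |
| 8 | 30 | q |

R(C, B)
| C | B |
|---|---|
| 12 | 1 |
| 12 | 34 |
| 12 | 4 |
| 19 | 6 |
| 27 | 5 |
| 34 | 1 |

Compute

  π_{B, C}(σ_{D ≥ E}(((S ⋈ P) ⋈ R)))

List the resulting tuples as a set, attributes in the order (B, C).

Joining S and P on G yields {(14, 2, q, 15, 8), (14, 2, q, 8, 30), (16, 5, s, 14, 27), (16, 5, s, 38, 12), (16, 5, s, 7, 34), (21, 10, d, 23, 12), (21, 10, d, 7, 30), (21, 31, s, 14, 27), (21, 31, s, 38, 12), (21, 31, s, 7, 34), (24, 14, s, 14, 27), (24, 14, s, 38, 12), (24, 14, s, 7, 34), (28, 21, s, 14, 27), (28, 21, s, 38, 12), (28, 21, s, 7, 34), (30, 2, s, 14, 27), (30, 2, s, 38, 12), (30, 2, s, 7, 34), (31, 24, d, 23, 12), (31, 24, d, 7, 30), (4, 36, d, 23, 12), (4, 36, d, 7, 30)}.
Joining (S ⋈ P) and R on C yields {(16, 5, s, 14, 27, 5), (16, 5, s, 38, 12, 1), (16, 5, s, 38, 12, 34), (16, 5, s, 38, 12, 4), (16, 5, s, 7, 34, 1), (21, 10, d, 23, 12, 1), (21, 10, d, 23, 12, 34), (21, 10, d, 23, 12, 4), (21, 31, s, 14, 27, 5), (21, 31, s, 38, 12, 1), (21, 31, s, 38, 12, 34), (21, 31, s, 38, 12, 4), (21, 31, s, 7, 34, 1), (24, 14, s, 14, 27, 5), (24, 14, s, 38, 12, 1), (24, 14, s, 38, 12, 34), (24, 14, s, 38, 12, 4), (24, 14, s, 7, 34, 1), (28, 21, s, 14, 27, 5), (28, 21, s, 38, 12, 1), (28, 21, s, 38, 12, 34), (28, 21, s, 38, 12, 4), (28, 21, s, 7, 34, 1), (30, 2, s, 14, 27, 5), (30, 2, s, 38, 12, 1), (30, 2, s, 38, 12, 34), (30, 2, s, 38, 12, 4), (30, 2, s, 7, 34, 1), (31, 24, d, 23, 12, 1), (31, 24, d, 23, 12, 34), (31, 24, d, 23, 12, 4), (4, 36, d, 23, 12, 1), (4, 36, d, 23, 12, 34), (4, 36, d, 23, 12, 4)}.
Selection D ≥ E: {(16, 5, s, 14, 27, 5), (16, 5, s, 38, 12, 1), (16, 5, s, 38, 12, 34), (16, 5, s, 38, 12, 4), (16, 5, s, 7, 34, 1), (21, 10, d, 23, 12, 1), (21, 10, d, 23, 12, 34), (21, 10, d, 23, 12, 4), (21, 31, s, 38, 12, 1), (21, 31, s, 38, 12, 34), (21, 31, s, 38, 12, 4), (24, 14, s, 14, 27, 5), (24, 14, s, 38, 12, 1), (24, 14, s, 38, 12, 34), (24, 14, s, 38, 12, 4), (28, 21, s, 38, 12, 1), (28, 21, s, 38, 12, 34), (28, 21, s, 38, 12, 4), (30, 2, s, 14, 27, 5), (30, 2, s, 38, 12, 1), (30, 2, s, 38, 12, 34), (30, 2, s, 38, 12, 4), (30, 2, s, 7, 34, 1)}
π_{B, C} gives {(1, 12), (1, 34), (34, 12), (4, 12), (5, 27)} (18 duplicate(s) eliminated).

{(1, 12), (1, 34), (34, 12), (4, 12), (5, 27)}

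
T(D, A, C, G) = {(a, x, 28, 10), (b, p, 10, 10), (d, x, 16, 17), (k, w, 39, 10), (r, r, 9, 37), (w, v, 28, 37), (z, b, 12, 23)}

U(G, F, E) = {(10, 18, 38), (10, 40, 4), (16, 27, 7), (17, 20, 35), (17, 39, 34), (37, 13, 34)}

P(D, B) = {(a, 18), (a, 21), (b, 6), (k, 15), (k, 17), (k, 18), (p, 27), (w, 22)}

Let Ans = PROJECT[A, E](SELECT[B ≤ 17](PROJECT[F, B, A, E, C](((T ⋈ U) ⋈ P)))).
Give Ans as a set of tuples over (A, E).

Natural join on G: {(a, x, 28, 10, 18, 38), (a, x, 28, 10, 40, 4), (b, p, 10, 10, 18, 38), (b, p, 10, 10, 40, 4), (d, x, 16, 17, 20, 35), (d, x, 16, 17, 39, 34), (k, w, 39, 10, 18, 38), (k, w, 39, 10, 40, 4), (r, r, 9, 37, 13, 34), (w, v, 28, 37, 13, 34)}
Natural join on D: {(a, x, 28, 10, 18, 38, 18), (a, x, 28, 10, 18, 38, 21), (a, x, 28, 10, 40, 4, 18), (a, x, 28, 10, 40, 4, 21), (b, p, 10, 10, 18, 38, 6), (b, p, 10, 10, 40, 4, 6), (k, w, 39, 10, 18, 38, 15), (k, w, 39, 10, 18, 38, 17), (k, w, 39, 10, 18, 38, 18), (k, w, 39, 10, 40, 4, 15), (k, w, 39, 10, 40, 4, 17), (k, w, 39, 10, 40, 4, 18), (w, v, 28, 37, 13, 34, 22)}
π_{F, B, A, E, C} gives {(13, 22, v, 34, 28), (18, 15, w, 38, 39), (18, 17, w, 38, 39), (18, 18, w, 38, 39), (18, 18, x, 38, 28), (18, 21, x, 38, 28), (18, 6, p, 38, 10), (40, 15, w, 4, 39), (40, 17, w, 4, 39), (40, 18, w, 4, 39), (40, 18, x, 4, 28), (40, 21, x, 4, 28), (40, 6, p, 4, 10)}.
Apply σ_{B ≤ 17}; surviving tuples: {(18, 15, w, 38, 39), (18, 17, w, 38, 39), (18, 6, p, 38, 10), (40, 15, w, 4, 39), (40, 17, w, 4, 39), (40, 6, p, 4, 10)}
π_{A, E} gives {(p, 38), (p, 4), (w, 38), (w, 4)} (2 duplicate(s) eliminated).

{(p, 38), (p, 4), (w, 38), (w, 4)}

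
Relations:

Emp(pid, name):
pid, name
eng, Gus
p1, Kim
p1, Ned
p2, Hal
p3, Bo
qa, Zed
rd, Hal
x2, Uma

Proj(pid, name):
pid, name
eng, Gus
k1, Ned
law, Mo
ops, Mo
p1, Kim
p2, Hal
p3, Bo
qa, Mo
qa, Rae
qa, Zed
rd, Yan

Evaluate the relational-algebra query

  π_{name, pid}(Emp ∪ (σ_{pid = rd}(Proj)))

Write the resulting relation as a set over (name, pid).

{(Bo, p3), (Gus, eng), (Hal, p2), (Hal, rd), (Kim, p1), (Ned, p1), (Uma, x2), (Yan, rd), (Zed, qa)}

Filtering on pid = rd leaves {(rd, Yan)}.
Taking the union: {(eng, Gus), (p1, Kim), (p1, Ned), (p2, Hal), (p3, Bo), (qa, Zed), (rd, Hal), (rd, Yan), (x2, Uma)}
π[name, pid]: project onto (name, pid) → {(Bo, p3), (Gus, eng), (Hal, p2), (Hal, rd), (Kim, p1), (Ned, p1), (Uma, x2), (Yan, rd), (Zed, qa)}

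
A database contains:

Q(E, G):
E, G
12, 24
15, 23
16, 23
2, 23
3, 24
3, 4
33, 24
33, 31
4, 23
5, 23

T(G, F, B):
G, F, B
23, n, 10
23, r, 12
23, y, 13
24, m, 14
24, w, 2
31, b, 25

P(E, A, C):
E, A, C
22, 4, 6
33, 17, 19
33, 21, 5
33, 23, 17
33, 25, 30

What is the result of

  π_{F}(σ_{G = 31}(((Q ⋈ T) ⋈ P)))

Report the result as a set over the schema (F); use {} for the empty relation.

Q ⋈ T (natural join on G): {(12, 24, m, 14), (12, 24, w, 2), (15, 23, n, 10), (15, 23, r, 12), (15, 23, y, 13), (16, 23, n, 10), (16, 23, r, 12), (16, 23, y, 13), (2, 23, n, 10), (2, 23, r, 12), (2, 23, y, 13), (3, 24, m, 14), (3, 24, w, 2), (33, 24, m, 14), (33, 24, w, 2), (33, 31, b, 25), (4, 23, n, 10), (4, 23, r, 12), (4, 23, y, 13), (5, 23, n, 10), (5, 23, r, 12), (5, 23, y, 13)}
(Q ⋈ T) ⋈ P (natural join on E): {(33, 24, m, 14, 17, 19), (33, 24, m, 14, 21, 5), (33, 24, m, 14, 23, 17), (33, 24, m, 14, 25, 30), (33, 24, w, 2, 17, 19), (33, 24, w, 2, 21, 5), (33, 24, w, 2, 23, 17), (33, 24, w, 2, 25, 30), (33, 31, b, 25, 17, 19), (33, 31, b, 25, 21, 5), (33, 31, b, 25, 23, 17), (33, 31, b, 25, 25, 30)}
Apply σ_{G = 31}; surviving tuples: {(33, 31, b, 25, 17, 19), (33, 31, b, 25, 21, 5), (33, 31, b, 25, 23, 17), (33, 31, b, 25, 25, 30)}
Projecting to F (3 duplicate(s) eliminated): {b}

{b}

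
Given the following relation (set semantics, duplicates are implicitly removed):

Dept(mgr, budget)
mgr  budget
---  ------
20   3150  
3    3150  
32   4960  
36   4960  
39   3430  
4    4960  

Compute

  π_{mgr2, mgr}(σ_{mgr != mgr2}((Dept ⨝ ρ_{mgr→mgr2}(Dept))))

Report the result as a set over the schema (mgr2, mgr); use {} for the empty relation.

ρ[mgr→mgr2]: schema becomes (mgr2, budget); tuples unchanged.
Joining Dept and ρ_{mgr→mgr2}(Dept) on budget yields {(20, 3150, 20), (20, 3150, 3), (3, 3150, 20), (3, 3150, 3), (32, 4960, 32), (32, 4960, 36), (32, 4960, 4), (36, 4960, 32), (36, 4960, 36), (36, 4960, 4), (39, 3430, 39), (4, 4960, 32), (4, 4960, 36), (4, 4960, 4)}.
Filtering on mgr != mgr2 leaves {(20, 3150, 3), (3, 3150, 20), (32, 4960, 36), (32, 4960, 4), (36, 4960, 32), (36, 4960, 4), (4, 4960, 32), (4, 4960, 36)}.
π[mgr2, mgr]: project onto (mgr2, mgr) → {(20, 3), (3, 20), (32, 36), (32, 4), (36, 32), (36, 4), (4, 32), (4, 36)}

{(20, 3), (3, 20), (32, 36), (32, 4), (36, 32), (36, 4), (4, 32), (4, 36)}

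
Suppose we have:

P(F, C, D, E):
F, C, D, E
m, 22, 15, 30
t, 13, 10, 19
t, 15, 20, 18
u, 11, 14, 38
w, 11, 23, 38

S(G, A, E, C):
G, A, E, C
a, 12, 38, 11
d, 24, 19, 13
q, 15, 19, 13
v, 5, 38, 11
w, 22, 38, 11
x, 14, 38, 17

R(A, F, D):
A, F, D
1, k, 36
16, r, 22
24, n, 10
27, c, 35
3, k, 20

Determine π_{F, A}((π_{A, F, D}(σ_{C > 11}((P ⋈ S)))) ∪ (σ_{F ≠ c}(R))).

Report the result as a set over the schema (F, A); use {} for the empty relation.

Natural join on C, E: {(t, 13, 10, 19, d, 24), (t, 13, 10, 19, q, 15), (u, 11, 14, 38, a, 12), (u, 11, 14, 38, v, 5), (u, 11, 14, 38, w, 22), (w, 11, 23, 38, a, 12), (w, 11, 23, 38, v, 5), (w, 11, 23, 38, w, 22)}
Selection C > 11: {(t, 13, 10, 19, d, 24), (t, 13, 10, 19, q, 15)}
π_{A, F, D} gives {(15, t, 10), (24, t, 10)}.
Selection F ≠ c: {(1, k, 36), (16, r, 22), (24, n, 10), (3, k, 20)}
Set union of the two operands is {(1, k, 36), (15, t, 10), (16, r, 22), (24, n, 10), (24, t, 10), (3, k, 20)}.
π_{F, A} gives {(k, 1), (k, 3), (n, 24), (r, 16), (t, 15), (t, 24)}.

{(k, 1), (k, 3), (n, 24), (r, 16), (t, 15), (t, 24)}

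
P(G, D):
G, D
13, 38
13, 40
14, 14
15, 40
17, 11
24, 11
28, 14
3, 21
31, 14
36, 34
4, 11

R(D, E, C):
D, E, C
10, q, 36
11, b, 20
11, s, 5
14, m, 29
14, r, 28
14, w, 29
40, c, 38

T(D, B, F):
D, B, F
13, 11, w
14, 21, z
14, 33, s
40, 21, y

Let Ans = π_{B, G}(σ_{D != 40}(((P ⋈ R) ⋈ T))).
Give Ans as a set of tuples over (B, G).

{(21, 14), (21, 28), (21, 31), (33, 14), (33, 28), (33, 31)}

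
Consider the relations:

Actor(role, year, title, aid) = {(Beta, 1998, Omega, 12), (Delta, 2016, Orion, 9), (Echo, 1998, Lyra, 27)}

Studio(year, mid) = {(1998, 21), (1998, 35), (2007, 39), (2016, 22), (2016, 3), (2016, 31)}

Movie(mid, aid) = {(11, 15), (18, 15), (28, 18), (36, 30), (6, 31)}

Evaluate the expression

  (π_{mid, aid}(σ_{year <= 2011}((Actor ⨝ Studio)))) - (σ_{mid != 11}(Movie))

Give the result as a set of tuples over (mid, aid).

Joining Actor and Studio on year yields {(Beta, 1998, Omega, 12, 21), (Beta, 1998, Omega, 12, 35), (Delta, 2016, Orion, 9, 22), (Delta, 2016, Orion, 9, 3), (Delta, 2016, Orion, 9, 31), (Echo, 1998, Lyra, 27, 21), (Echo, 1998, Lyra, 27, 35)}.
Selection year <= 2011: {(Beta, 1998, Omega, 12, 21), (Beta, 1998, Omega, 12, 35), (Echo, 1998, Lyra, 27, 21), (Echo, 1998, Lyra, 27, 35)}
π[mid, aid]: project onto (mid, aid) → {(21, 12), (21, 27), (35, 12), (35, 27)}
Selection mid != 11: {(18, 15), (28, 18), (36, 30), (6, 31)}
Set difference of the two operands is {(21, 12), (21, 27), (35, 12), (35, 27)}.

{(21, 12), (21, 27), (35, 12), (35, 27)}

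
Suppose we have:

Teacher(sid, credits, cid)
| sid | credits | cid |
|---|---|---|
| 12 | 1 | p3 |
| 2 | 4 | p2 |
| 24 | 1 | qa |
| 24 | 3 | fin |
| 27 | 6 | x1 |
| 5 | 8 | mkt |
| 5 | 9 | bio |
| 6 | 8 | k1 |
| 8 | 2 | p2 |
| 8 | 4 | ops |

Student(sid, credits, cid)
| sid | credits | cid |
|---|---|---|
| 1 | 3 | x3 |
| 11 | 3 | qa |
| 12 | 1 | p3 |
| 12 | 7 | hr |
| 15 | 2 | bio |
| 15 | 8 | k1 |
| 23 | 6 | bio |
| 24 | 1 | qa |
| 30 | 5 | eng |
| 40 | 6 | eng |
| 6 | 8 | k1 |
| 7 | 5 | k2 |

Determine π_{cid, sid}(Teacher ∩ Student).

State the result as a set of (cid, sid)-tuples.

Intersection: {(12, 1, p3), (2, 4, p2), (24, 1, qa), (24, 3, fin), (27, 6, x1), (5, 8, mkt), (5, 9, bio), (6, 8, k1), (8, 2, p2), (8, 4, ops)} with {(1, 3, x3), (11, 3, qa), (12, 1, p3), (12, 7, hr), (15, 2, bio), (15, 8, k1), (23, 6, bio), (24, 1, qa), (30, 5, eng), (40, 6, eng), (6, 8, k1), (7, 5, k2)} → {(12, 1, p3), (24, 1, qa), (6, 8, k1)}
Projecting to cid, sid: {(k1, 6), (p3, 12), (qa, 24)}

{(k1, 6), (p3, 12), (qa, 24)}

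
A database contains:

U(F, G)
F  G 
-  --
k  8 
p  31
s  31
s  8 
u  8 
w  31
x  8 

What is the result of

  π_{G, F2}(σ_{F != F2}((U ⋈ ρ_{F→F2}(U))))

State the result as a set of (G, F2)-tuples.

ρ[F→F2]: schema becomes (F2, G); tuples unchanged.
Natural join on G: {(k, 8, k), (k, 8, s), (k, 8, u), (k, 8, x), (p, 31, p), (p, 31, s), (p, 31, w), (s, 31, p), (s, 31, s), (s, 31, w), (s, 8, k), (s, 8, s), (s, 8, u), (s, 8, x), (u, 8, k), (u, 8, s), (u, 8, u), (u, 8, x), (w, 31, p), (w, 31, s), (w, 31, w), (x, 8, k), (x, 8, s), (x, 8, u), (x, 8, x)}
Apply σ_{F != F2}; surviving tuples: {(k, 8, s), (k, 8, u), (k, 8, x), (p, 31, s), (p, 31, w), (s, 31, p), (s, 31, w), (s, 8, k), (s, 8, u), (s, 8, x), (u, 8, k), (u, 8, s), (u, 8, x), (w, 31, p), (w, 31, s), (x, 8, k), (x, 8, s), (x, 8, u)}
Keep only column(s) G, F2 (11 duplicate(s) eliminated): {(31, p), (31, s), (31, w), (8, k), (8, s), (8, u), (8, x)}

{(31, p), (31, s), (31, w), (8, k), (8, s), (8, u), (8, x)}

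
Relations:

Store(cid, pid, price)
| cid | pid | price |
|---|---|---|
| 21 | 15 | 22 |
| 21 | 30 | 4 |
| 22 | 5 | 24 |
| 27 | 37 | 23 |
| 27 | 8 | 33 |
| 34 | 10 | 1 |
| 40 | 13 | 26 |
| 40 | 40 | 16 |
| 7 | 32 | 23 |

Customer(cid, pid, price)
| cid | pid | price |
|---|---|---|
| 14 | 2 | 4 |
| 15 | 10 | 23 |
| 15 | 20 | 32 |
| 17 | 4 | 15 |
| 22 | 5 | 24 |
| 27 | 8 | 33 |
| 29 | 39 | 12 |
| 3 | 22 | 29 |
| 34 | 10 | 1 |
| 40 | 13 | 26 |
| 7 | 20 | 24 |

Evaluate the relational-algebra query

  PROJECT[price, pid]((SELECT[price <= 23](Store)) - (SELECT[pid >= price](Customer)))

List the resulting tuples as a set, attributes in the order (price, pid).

{(16, 40), (22, 15), (23, 32), (23, 37), (4, 30)}

Filtering on price <= 23 leaves {(21, 15, 22), (21, 30, 4), (27, 37, 23), (34, 10, 1), (40, 40, 16), (7, 32, 23)}.
Filtering on pid >= price leaves {(29, 39, 12), (34, 10, 1)}.
Set difference of the two operands is {(21, 15, 22), (21, 30, 4), (27, 37, 23), (40, 40, 16), (7, 32, 23)}.
Keep only column(s) price, pid: {(16, 40), (22, 15), (23, 32), (23, 37), (4, 30)}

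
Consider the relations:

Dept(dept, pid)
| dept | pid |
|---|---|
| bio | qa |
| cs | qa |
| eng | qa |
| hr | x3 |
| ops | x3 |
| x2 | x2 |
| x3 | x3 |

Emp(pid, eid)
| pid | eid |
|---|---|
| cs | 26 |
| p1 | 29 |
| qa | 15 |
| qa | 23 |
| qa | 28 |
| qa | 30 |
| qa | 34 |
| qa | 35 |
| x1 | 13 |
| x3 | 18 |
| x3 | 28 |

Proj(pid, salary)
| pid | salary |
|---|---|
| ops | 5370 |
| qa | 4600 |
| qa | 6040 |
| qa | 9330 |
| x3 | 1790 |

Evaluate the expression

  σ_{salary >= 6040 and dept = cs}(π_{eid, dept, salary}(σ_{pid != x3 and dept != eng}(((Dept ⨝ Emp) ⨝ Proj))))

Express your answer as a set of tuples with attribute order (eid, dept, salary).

Natural join on pid: {(bio, qa, 15), (bio, qa, 23), (bio, qa, 28), (bio, qa, 30), (bio, qa, 34), (bio, qa, 35), (cs, qa, 15), (cs, qa, 23), (cs, qa, 28), (cs, qa, 30), (cs, qa, 34), (cs, qa, 35), (eng, qa, 15), (eng, qa, 23), (eng, qa, 28), (eng, qa, 30), (eng, qa, 34), (eng, qa, 35), (hr, x3, 18), (hr, x3, 28), (ops, x3, 18), (ops, x3, 28), (x3, x3, 18), (x3, x3, 28)}
Natural join on pid: {(bio, qa, 15, 4600), (bio, qa, 15, 6040), (bio, qa, 15, 9330), (bio, qa, 23, 4600), (bio, qa, 23, 6040), (bio, qa, 23, 9330), (bio, qa, 28, 4600), (bio, qa, 28, 6040), (bio, qa, 28, 9330), (bio, qa, 30, 4600), (bio, qa, 30, 6040), (bio, qa, 30, 9330), (bio, qa, 34, 4600), (bio, qa, 34, 6040), (bio, qa, 34, 9330), (bio, qa, 35, 4600), (bio, qa, 35, 6040), (bio, qa, 35, 9330), (cs, qa, 15, 4600), (cs, qa, 15, 6040), (cs, qa, 15, 9330), (cs, qa, 23, 4600), (cs, qa, 23, 6040), (cs, qa, 23, 9330), (cs, qa, 28, 4600), (cs, qa, 28, 6040), (cs, qa, 28, 9330), (cs, qa, 30, 4600), (cs, qa, 30, 6040), (cs, qa, 30, 9330), (cs, qa, 34, 4600), (cs, qa, 34, 6040), (cs, qa, 34, 9330), (cs, qa, 35, 4600), (cs, qa, 35, 6040), (cs, qa, 35, 9330), (eng, qa, 15, 4600), (eng, qa, 15, 6040), (eng, qa, 15, 9330), (eng, qa, 23, 4600), (eng, qa, 23, 6040), (eng, qa, 23, 9330), (eng, qa, 28, 4600), (eng, qa, 28, 6040), (eng, qa, 28, 9330), (eng, qa, 30, 4600), (eng, qa, 30, 6040), (eng, qa, 30, 9330), (eng, qa, 34, 4600), (eng, qa, 34, 6040), (eng, qa, 34, 9330), (eng, qa, 35, 4600), (eng, qa, 35, 6040), (eng, qa, 35, 9330), (hr, x3, 18, 1790), (hr, x3, 28, 1790), (ops, x3, 18, 1790), (ops, x3, 28, 1790), (x3, x3, 18, 1790), (x3, x3, 28, 1790)}
Apply σ_{pid != x3 and dept != eng}; surviving tuples: {(bio, qa, 15, 4600), (bio, qa, 15, 6040), (bio, qa, 15, 9330), (bio, qa, 23, 4600), (bio, qa, 23, 6040), (bio, qa, 23, 9330), (bio, qa, 28, 4600), (bio, qa, 28, 6040), (bio, qa, 28, 9330), (bio, qa, 30, 4600), (bio, qa, 30, 6040), (bio, qa, 30, 9330), (bio, qa, 34, 4600), (bio, qa, 34, 6040), (bio, qa, 34, 9330), (bio, qa, 35, 4600), (bio, qa, 35, 6040), (bio, qa, 35, 9330), (cs, qa, 15, 4600), (cs, qa, 15, 6040), (cs, qa, 15, 9330), (cs, qa, 23, 4600), (cs, qa, 23, 6040), (cs, qa, 23, 9330), (cs, qa, 28, 4600), (cs, qa, 28, 6040), (cs, qa, 28, 9330), (cs, qa, 30, 4600), (cs, qa, 30, 6040), (cs, qa, 30, 9330), (cs, qa, 34, 4600), (cs, qa, 34, 6040), (cs, qa, 34, 9330), (cs, qa, 35, 4600), (cs, qa, 35, 6040), (cs, qa, 35, 9330)}
π_{eid, dept, salary} gives {(15, bio, 4600), (15, bio, 6040), (15, bio, 9330), (15, cs, 4600), (15, cs, 6040), (15, cs, 9330), (23, bio, 4600), (23, bio, 6040), (23, bio, 9330), (23, cs, 4600), (23, cs, 6040), (23, cs, 9330), (28, bio, 4600), (28, bio, 6040), (28, bio, 9330), (28, cs, 4600), (28, cs, 6040), (28, cs, 9330), (30, bio, 4600), (30, bio, 6040), (30, bio, 9330), (30, cs, 4600), (30, cs, 6040), (30, cs, 9330), (34, bio, 4600), (34, bio, 6040), (34, bio, 9330), (34, cs, 4600), (34, cs, 6040), (34, cs, 9330), (35, bio, 4600), (35, bio, 6040), (35, bio, 9330), (35, cs, 4600), (35, cs, 6040), (35, cs, 9330)}.
Apply σ_{salary >= 6040 and dept = cs}; surviving tuples: {(15, cs, 6040), (15, cs, 9330), (23, cs, 6040), (23, cs, 9330), (28, cs, 6040), (28, cs, 9330), (30, cs, 6040), (30, cs, 9330), (34, cs, 6040), (34, cs, 9330), (35, cs, 6040), (35, cs, 9330)}

{(15, cs, 6040), (15, cs, 9330), (23, cs, 6040), (23, cs, 9330), (28, cs, 6040), (28, cs, 9330), (30, cs, 6040), (30, cs, 9330), (34, cs, 6040), (34, cs, 9330), (35, cs, 6040), (35, cs, 9330)}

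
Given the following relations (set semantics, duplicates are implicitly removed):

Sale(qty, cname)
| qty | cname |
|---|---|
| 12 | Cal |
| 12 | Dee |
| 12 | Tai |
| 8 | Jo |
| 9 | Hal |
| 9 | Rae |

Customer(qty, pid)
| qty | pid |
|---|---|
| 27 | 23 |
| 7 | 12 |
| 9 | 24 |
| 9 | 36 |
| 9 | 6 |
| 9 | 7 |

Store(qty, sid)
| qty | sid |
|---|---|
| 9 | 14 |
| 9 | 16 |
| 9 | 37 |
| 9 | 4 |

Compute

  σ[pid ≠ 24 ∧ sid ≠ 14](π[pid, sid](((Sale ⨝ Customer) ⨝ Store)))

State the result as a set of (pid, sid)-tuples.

Joining Sale and Customer on qty yields {(9, Hal, 24), (9, Hal, 36), (9, Hal, 6), (9, Hal, 7), (9, Rae, 24), (9, Rae, 36), (9, Rae, 6), (9, Rae, 7)}.
Joining (Sale ⨝ Customer) and Store on qty yields {(9, Hal, 24, 14), (9, Hal, 24, 16), (9, Hal, 24, 37), (9, Hal, 24, 4), (9, Hal, 36, 14), (9, Hal, 36, 16), (9, Hal, 36, 37), (9, Hal, 36, 4), (9, Hal, 6, 14), (9, Hal, 6, 16), (9, Hal, 6, 37), (9, Hal, 6, 4), (9, Hal, 7, 14), (9, Hal, 7, 16), (9, Hal, 7, 37), (9, Hal, 7, 4), (9, Rae, 24, 14), (9, Rae, 24, 16), (9, Rae, 24, 37), (9, Rae, 24, 4), (9, Rae, 36, 14), (9, Rae, 36, 16), (9, Rae, 36, 37), (9, Rae, 36, 4), (9, Rae, 6, 14), (9, Rae, 6, 16), (9, Rae, 6, 37), (9, Rae, 6, 4), (9, Rae, 7, 14), (9, Rae, 7, 16), (9, Rae, 7, 37), (9, Rae, 7, 4)}.
π[pid, sid]: project onto (pid, sid) (16 duplicate(s) eliminated) → {(24, 14), (24, 16), (24, 37), (24, 4), (36, 14), (36, 16), (36, 37), (36, 4), (6, 14), (6, 16), (6, 37), (6, 4), (7, 14), (7, 16), (7, 37), (7, 4)}
Selection pid ≠ 24 ∧ sid ≠ 14: {(36, 16), (36, 37), (36, 4), (6, 16), (6, 37), (6, 4), (7, 16), (7, 37), (7, 4)}

{(36, 16), (36, 37), (36, 4), (6, 16), (6, 37), (6, 4), (7, 16), (7, 37), (7, 4)}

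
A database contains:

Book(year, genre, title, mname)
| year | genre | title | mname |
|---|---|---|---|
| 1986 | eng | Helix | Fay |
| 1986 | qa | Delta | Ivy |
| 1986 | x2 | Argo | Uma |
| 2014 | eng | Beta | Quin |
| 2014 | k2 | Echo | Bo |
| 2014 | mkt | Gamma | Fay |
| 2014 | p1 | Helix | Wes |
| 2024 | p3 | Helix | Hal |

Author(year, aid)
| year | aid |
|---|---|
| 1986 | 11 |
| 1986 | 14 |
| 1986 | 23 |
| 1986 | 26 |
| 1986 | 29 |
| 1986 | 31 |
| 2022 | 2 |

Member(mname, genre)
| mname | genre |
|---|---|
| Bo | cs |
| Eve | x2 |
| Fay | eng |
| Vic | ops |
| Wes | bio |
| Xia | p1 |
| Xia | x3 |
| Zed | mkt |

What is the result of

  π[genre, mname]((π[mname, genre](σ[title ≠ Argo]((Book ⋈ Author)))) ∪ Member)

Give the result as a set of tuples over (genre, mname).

{(bio, Wes), (cs, Bo), (eng, Fay), (mkt, Zed), (ops, Vic), (p1, Xia), (qa, Ivy), (x2, Eve), (x3, Xia)}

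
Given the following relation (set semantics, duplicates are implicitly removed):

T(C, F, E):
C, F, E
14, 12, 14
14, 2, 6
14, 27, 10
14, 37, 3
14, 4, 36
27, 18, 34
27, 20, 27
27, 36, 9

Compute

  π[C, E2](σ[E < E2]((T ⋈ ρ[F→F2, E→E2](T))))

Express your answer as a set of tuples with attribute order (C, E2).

{(14, 10), (14, 14), (14, 36), (14, 6), (27, 27), (27, 34)}

ρ[F→F2, E→E2]: schema becomes (C, F2, E2); tuples unchanged.
Joining T and ρ[F→F2, E→E2](T) on C yields {(14, 12, 14, 12, 14), (14, 12, 14, 2, 6), (14, 12, 14, 27, 10), (14, 12, 14, 37, 3), (14, 12, 14, 4, 36), (14, 2, 6, 12, 14), (14, 2, 6, 2, 6), (14, 2, 6, 27, 10), (14, 2, 6, 37, 3), (14, 2, 6, 4, 36), (14, 27, 10, 12, 14), (14, 27, 10, 2, 6), (14, 27, 10, 27, 10), (14, 27, 10, 37, 3), (14, 27, 10, 4, 36), (14, 37, 3, 12, 14), (14, 37, 3, 2, 6), (14, 37, 3, 27, 10), (14, 37, 3, 37, 3), (14, 37, 3, 4, 36), (14, 4, 36, 12, 14), (14, 4, 36, 2, 6), (14, 4, 36, 27, 10), (14, 4, 36, 37, 3), (14, 4, 36, 4, 36), (27, 18, 34, 18, 34), (27, 18, 34, 20, 27), (27, 18, 34, 36, 9), (27, 20, 27, 18, 34), (27, 20, 27, 20, 27), (27, 20, 27, 36, 9), (27, 36, 9, 18, 34), (27, 36, 9, 20, 27), (27, 36, 9, 36, 9)}.
Selection E < E2: {(14, 12, 14, 4, 36), (14, 2, 6, 12, 14), (14, 2, 6, 27, 10), (14, 2, 6, 4, 36), (14, 27, 10, 12, 14), (14, 27, 10, 4, 36), (14, 37, 3, 12, 14), (14, 37, 3, 2, 6), (14, 37, 3, 27, 10), (14, 37, 3, 4, 36), (27, 20, 27, 18, 34), (27, 36, 9, 18, 34), (27, 36, 9, 20, 27)}
Projecting to C, E2 (7 duplicate(s) eliminated): {(14, 10), (14, 14), (14, 36), (14, 6), (27, 27), (27, 34)}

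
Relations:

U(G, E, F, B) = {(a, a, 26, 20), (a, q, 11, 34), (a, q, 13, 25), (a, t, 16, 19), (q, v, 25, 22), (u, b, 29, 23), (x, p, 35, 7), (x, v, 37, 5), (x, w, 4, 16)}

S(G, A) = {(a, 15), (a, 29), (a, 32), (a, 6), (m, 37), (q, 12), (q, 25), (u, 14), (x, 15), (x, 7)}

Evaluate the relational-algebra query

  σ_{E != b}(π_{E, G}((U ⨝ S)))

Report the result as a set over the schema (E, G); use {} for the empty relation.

{(a, a), (p, x), (q, a), (t, a), (v, q), (v, x), (w, x)}

Joining U and S on G yields {(a, a, 26, 20, 15), (a, a, 26, 20, 29), (a, a, 26, 20, 32), (a, a, 26, 20, 6), (a, q, 11, 34, 15), (a, q, 11, 34, 29), (a, q, 11, 34, 32), (a, q, 11, 34, 6), (a, q, 13, 25, 15), (a, q, 13, 25, 29), (a, q, 13, 25, 32), (a, q, 13, 25, 6), (a, t, 16, 19, 15), (a, t, 16, 19, 29), (a, t, 16, 19, 32), (a, t, 16, 19, 6), (q, v, 25, 22, 12), (q, v, 25, 22, 25), (u, b, 29, 23, 14), (x, p, 35, 7, 15), (x, p, 35, 7, 7), (x, v, 37, 5, 15), (x, v, 37, 5, 7), (x, w, 4, 16, 15), (x, w, 4, 16, 7)}.
π[E, G]: project onto (E, G) (17 duplicate(s) eliminated) → {(a, a), (b, u), (p, x), (q, a), (t, a), (v, q), (v, x), (w, x)}
Apply σ_{E != b}; surviving tuples: {(a, a), (p, x), (q, a), (t, a), (v, q), (v, x), (w, x)}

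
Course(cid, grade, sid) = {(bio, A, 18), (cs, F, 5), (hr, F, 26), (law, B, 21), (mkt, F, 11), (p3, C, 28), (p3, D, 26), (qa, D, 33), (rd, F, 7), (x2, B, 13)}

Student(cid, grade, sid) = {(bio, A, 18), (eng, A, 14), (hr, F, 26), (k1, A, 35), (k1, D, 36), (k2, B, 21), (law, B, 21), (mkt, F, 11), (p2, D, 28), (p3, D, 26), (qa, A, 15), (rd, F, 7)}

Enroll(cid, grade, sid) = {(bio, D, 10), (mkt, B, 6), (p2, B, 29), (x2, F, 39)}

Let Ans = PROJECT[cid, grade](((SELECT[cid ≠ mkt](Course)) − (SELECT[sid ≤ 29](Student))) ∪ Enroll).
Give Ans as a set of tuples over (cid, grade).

Filtering on cid ≠ mkt leaves {(bio, A, 18), (cs, F, 5), (hr, F, 26), (law, B, 21), (p3, C, 28), (p3, D, 26), (qa, D, 33), (rd, F, 7), (x2, B, 13)}.
Filtering on sid ≤ 29 leaves {(bio, A, 18), (eng, A, 14), (hr, F, 26), (k2, B, 21), (law, B, 21), (mkt, F, 11), (p2, D, 28), (p3, D, 26), (qa, A, 15), (rd, F, 7)}.
Difference: {(bio, A, 18), (cs, F, 5), (hr, F, 26), (law, B, 21), (p3, C, 28), (p3, D, 26), (qa, D, 33), (rd, F, 7), (x2, B, 13)} with {(bio, A, 18), (eng, A, 14), (hr, F, 26), (k2, B, 21), (law, B, 21), (mkt, F, 11), (p2, D, 28), (p3, D, 26), (qa, A, 15), (rd, F, 7)} → {(cs, F, 5), (p3, C, 28), (qa, D, 33), (x2, B, 13)}
Union: {(cs, F, 5), (p3, C, 28), (qa, D, 33), (x2, B, 13)} with {(bio, D, 10), (mkt, B, 6), (p2, B, 29), (x2, F, 39)} → {(bio, D, 10), (cs, F, 5), (mkt, B, 6), (p2, B, 29), (p3, C, 28), (qa, D, 33), (x2, B, 13), (x2, F, 39)}
π_{cid, grade} gives {(bio, D), (cs, F), (mkt, B), (p2, B), (p3, C), (qa, D), (x2, B), (x2, F)}.

{(bio, D), (cs, F), (mkt, B), (p2, B), (p3, C), (qa, D), (x2, B), (x2, F)}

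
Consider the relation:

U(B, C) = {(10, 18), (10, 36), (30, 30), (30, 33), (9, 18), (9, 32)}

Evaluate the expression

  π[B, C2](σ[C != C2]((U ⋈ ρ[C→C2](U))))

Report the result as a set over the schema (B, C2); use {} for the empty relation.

{(10, 18), (10, 36), (30, 30), (30, 33), (9, 18), (9, 32)}

ρ[C→C2]: schema becomes (B, C2); tuples unchanged.
U ⋈ ρ[C→C2](U) (natural join on B): {(10, 18, 18), (10, 18, 36), (10, 36, 18), (10, 36, 36), (30, 30, 30), (30, 30, 33), (30, 33, 30), (30, 33, 33), (9, 18, 18), (9, 18, 32), (9, 32, 18), (9, 32, 32)}
Apply σ_{C != C2}; surviving tuples: {(10, 18, 36), (10, 36, 18), (30, 30, 33), (30, 33, 30), (9, 18, 32), (9, 32, 18)}
π_{B, C2} gives {(10, 18), (10, 36), (30, 30), (30, 33), (9, 18), (9, 32)}.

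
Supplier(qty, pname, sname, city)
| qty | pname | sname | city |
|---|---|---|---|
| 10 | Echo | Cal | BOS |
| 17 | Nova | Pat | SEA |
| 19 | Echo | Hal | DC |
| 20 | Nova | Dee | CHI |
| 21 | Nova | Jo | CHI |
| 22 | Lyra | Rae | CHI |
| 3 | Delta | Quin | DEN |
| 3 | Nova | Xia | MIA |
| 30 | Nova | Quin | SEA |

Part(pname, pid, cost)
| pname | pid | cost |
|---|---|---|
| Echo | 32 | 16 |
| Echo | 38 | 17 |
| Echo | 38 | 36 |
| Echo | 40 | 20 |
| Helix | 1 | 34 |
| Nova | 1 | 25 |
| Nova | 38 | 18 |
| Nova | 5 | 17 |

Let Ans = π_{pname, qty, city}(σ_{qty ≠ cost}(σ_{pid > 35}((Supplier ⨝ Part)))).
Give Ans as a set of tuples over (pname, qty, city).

Natural join on pname: {(10, Echo, Cal, BOS, 32, 16), (10, Echo, Cal, BOS, 38, 17), (10, Echo, Cal, BOS, 38, 36), (10, Echo, Cal, BOS, 40, 20), (17, Nova, Pat, SEA, 1, 25), (17, Nova, Pat, SEA, 38, 18), (17, Nova, Pat, SEA, 5, 17), (19, Echo, Hal, DC, 32, 16), (19, Echo, Hal, DC, 38, 17), (19, Echo, Hal, DC, 38, 36), (19, Echo, Hal, DC, 40, 20), (20, Nova, Dee, CHI, 1, 25), (20, Nova, Dee, CHI, 38, 18), (20, Nova, Dee, CHI, 5, 17), (21, Nova, Jo, CHI, 1, 25), (21, Nova, Jo, CHI, 38, 18), (21, Nova, Jo, CHI, 5, 17), (3, Nova, Xia, MIA, 1, 25), (3, Nova, Xia, MIA, 38, 18), (3, Nova, Xia, MIA, 5, 17), (30, Nova, Quin, SEA, 1, 25), (30, Nova, Quin, SEA, 38, 18), (30, Nova, Quin, SEA, 5, 17)}
Selection pid > 35: {(10, Echo, Cal, BOS, 38, 17), (10, Echo, Cal, BOS, 38, 36), (10, Echo, Cal, BOS, 40, 20), (17, Nova, Pat, SEA, 38, 18), (19, Echo, Hal, DC, 38, 17), (19, Echo, Hal, DC, 38, 36), (19, Echo, Hal, DC, 40, 20), (20, Nova, Dee, CHI, 38, 18), (21, Nova, Jo, CHI, 38, 18), (3, Nova, Xia, MIA, 38, 18), (30, Nova, Quin, SEA, 38, 18)}
Selection qty ≠ cost: {(10, Echo, Cal, BOS, 38, 17), (10, Echo, Cal, BOS, 38, 36), (10, Echo, Cal, BOS, 40, 20), (17, Nova, Pat, SEA, 38, 18), (19, Echo, Hal, DC, 38, 17), (19, Echo, Hal, DC, 38, 36), (19, Echo, Hal, DC, 40, 20), (20, Nova, Dee, CHI, 38, 18), (21, Nova, Jo, CHI, 38, 18), (3, Nova, Xia, MIA, 38, 18), (30, Nova, Quin, SEA, 38, 18)}
π_{pname, qty, city} gives {(Echo, 10, BOS), (Echo, 19, DC), (Nova, 17, SEA), (Nova, 20, CHI), (Nova, 21, CHI), (Nova, 3, MIA), (Nova, 30, SEA)} (4 duplicate(s) eliminated).

{(Echo, 10, BOS), (Echo, 19, DC), (Nova, 17, SEA), (Nova, 20, CHI), (Nova, 21, CHI), (Nova, 3, MIA), (Nova, 30, SEA)}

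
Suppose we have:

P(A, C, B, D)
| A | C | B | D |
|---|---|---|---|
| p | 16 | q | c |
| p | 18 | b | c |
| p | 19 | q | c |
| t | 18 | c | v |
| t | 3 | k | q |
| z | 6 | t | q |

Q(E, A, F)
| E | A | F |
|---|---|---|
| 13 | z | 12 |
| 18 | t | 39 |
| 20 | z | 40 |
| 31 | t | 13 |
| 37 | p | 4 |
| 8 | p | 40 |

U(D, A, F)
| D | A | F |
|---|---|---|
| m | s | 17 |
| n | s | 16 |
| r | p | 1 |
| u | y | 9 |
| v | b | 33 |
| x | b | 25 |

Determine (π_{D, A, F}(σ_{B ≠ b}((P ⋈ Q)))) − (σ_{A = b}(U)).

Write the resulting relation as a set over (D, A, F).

{(c, p, 4), (c, p, 40), (q, t, 13), (q, t, 39), (q, z, 12), (q, z, 40), (v, t, 13), (v, t, 39)}

Joining P and Q on A yields {(p, 16, q, c, 37, 4), (p, 16, q, c, 8, 40), (p, 18, b, c, 37, 4), (p, 18, b, c, 8, 40), (p, 19, q, c, 37, 4), (p, 19, q, c, 8, 40), (t, 18, c, v, 18, 39), (t, 18, c, v, 31, 13), (t, 3, k, q, 18, 39), (t, 3, k, q, 31, 13), (z, 6, t, q, 13, 12), (z, 6, t, q, 20, 40)}.
Apply σ_{B ≠ b}; surviving tuples: {(p, 16, q, c, 37, 4), (p, 16, q, c, 8, 40), (p, 19, q, c, 37, 4), (p, 19, q, c, 8, 40), (t, 18, c, v, 18, 39), (t, 18, c, v, 31, 13), (t, 3, k, q, 18, 39), (t, 3, k, q, 31, 13), (z, 6, t, q, 13, 12), (z, 6, t, q, 20, 40)}
π[D, A, F]: project onto (D, A, F) (2 duplicate(s) eliminated) → {(c, p, 4), (c, p, 40), (q, t, 13), (q, t, 39), (q, z, 12), (q, z, 40), (v, t, 13), (v, t, 39)}
Apply σ_{A = b}; surviving tuples: {(v, b, 33), (x, b, 25)}
Taking the difference: {(c, p, 4), (c, p, 40), (q, t, 13), (q, t, 39), (q, z, 12), (q, z, 40), (v, t, 13), (v, t, 39)}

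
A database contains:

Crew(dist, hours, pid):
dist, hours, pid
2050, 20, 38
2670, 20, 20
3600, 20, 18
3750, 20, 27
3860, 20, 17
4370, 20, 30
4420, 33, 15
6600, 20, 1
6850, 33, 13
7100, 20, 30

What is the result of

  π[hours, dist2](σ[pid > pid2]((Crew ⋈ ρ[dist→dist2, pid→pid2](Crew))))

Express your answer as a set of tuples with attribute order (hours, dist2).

ρ[dist→dist2, pid→pid2]: schema becomes (dist2, hours, pid2); tuples unchanged.
Natural join on hours: {(2050, 20, 38, 2050, 38), (2050, 20, 38, 2670, 20), (2050, 20, 38, 3600, 18), (2050, 20, 38, 3750, 27), (2050, 20, 38, 3860, 17), (2050, 20, 38, 4370, 30), (2050, 20, 38, 6600, 1), (2050, 20, 38, 7100, 30), (2670, 20, 20, 2050, 38), (2670, 20, 20, 2670, 20), (2670, 20, 20, 3600, 18), (2670, 20, 20, 3750, 27), (2670, 20, 20, 3860, 17), (2670, 20, 20, 4370, 30), (2670, 20, 20, 6600, 1), (2670, 20, 20, 7100, 30), (3600, 20, 18, 2050, 38), (3600, 20, 18, 2670, 20), (3600, 20, 18, 3600, 18), (3600, 20, 18, 3750, 27), (3600, 20, 18, 3860, 17), (3600, 20, 18, 4370, 30), (3600, 20, 18, 6600, 1), (3600, 20, 18, 7100, 30), (3750, 20, 27, 2050, 38), (3750, 20, 27, 2670, 20), (3750, 20, 27, 3600, 18), (3750, 20, 27, 3750, 27), (3750, 20, 27, 3860, 17), (3750, 20, 27, 4370, 30), (3750, 20, 27, 6600, 1), (3750, 20, 27, 7100, 30), (3860, 20, 17, 2050, 38), (3860, 20, 17, 2670, 20), (3860, 20, 17, 3600, 18), (3860, 20, 17, 3750, 27), (3860, 20, 17, 3860, 17), (3860, 20, 17, 4370, 30), (3860, 20, 17, 6600, 1), (3860, 20, 17, 7100, 30), (4370, 20, 30, 2050, 38), (4370, 20, 30, 2670, 20), (4370, 20, 30, 3600, 18), (4370, 20, 30, 3750, 27), (4370, 20, 30, 3860, 17), (4370, 20, 30, 4370, 30), (4370, 20, 30, 6600, 1), (4370, 20, 30, 7100, 30), (4420, 33, 15, 4420, 15), (4420, 33, 15, 6850, 13), (6600, 20, 1, 2050, 38), (6600, 20, 1, 2670, 20), (6600, 20, 1, 3600, 18), (6600, 20, 1, 3750, 27), (6600, 20, 1, 3860, 17), (6600, 20, 1, 4370, 30), (6600, 20, 1, 6600, 1), (6600, 20, 1, 7100, 30), (6850, 33, 13, 4420, 15), (6850, 33, 13, 6850, 13), (7100, 20, 30, 2050, 38), (7100, 20, 30, 2670, 20), (7100, 20, 30, 3600, 18), (7100, 20, 30, 3750, 27), (7100, 20, 30, 3860, 17), (7100, 20, 30, 4370, 30), (7100, 20, 30, 6600, 1), (7100, 20, 30, 7100, 30)}
Filtering on pid > pid2 leaves {(2050, 20, 38, 2670, 20), (2050, 20, 38, 3600, 18), (2050, 20, 38, 3750, 27), (2050, 20, 38, 3860, 17), (2050, 20, 38, 4370, 30), (2050, 20, 38, 6600, 1), (2050, 20, 38, 7100, 30), (2670, 20, 20, 3600, 18), (2670, 20, 20, 3860, 17), (2670, 20, 20, 6600, 1), (3600, 20, 18, 3860, 17), (3600, 20, 18, 6600, 1), (3750, 20, 27, 2670, 20), (3750, 20, 27, 3600, 18), (3750, 20, 27, 3860, 17), (3750, 20, 27, 6600, 1), (3860, 20, 17, 6600, 1), (4370, 20, 30, 2670, 20), (4370, 20, 30, 3600, 18), (4370, 20, 30, 3750, 27), (4370, 20, 30, 3860, 17), (4370, 20, 30, 6600, 1), (4420, 33, 15, 6850, 13), (7100, 20, 30, 2670, 20), (7100, 20, 30, 3600, 18), (7100, 20, 30, 3750, 27), (7100, 20, 30, 3860, 17), (7100, 20, 30, 6600, 1)}.
Keep only column(s) hours, dist2 (20 duplicate(s) eliminated): {(20, 2670), (20, 3600), (20, 3750), (20, 3860), (20, 4370), (20, 6600), (20, 7100), (33, 6850)}

{(20, 2670), (20, 3600), (20, 3750), (20, 3860), (20, 4370), (20, 6600), (20, 7100), (33, 6850)}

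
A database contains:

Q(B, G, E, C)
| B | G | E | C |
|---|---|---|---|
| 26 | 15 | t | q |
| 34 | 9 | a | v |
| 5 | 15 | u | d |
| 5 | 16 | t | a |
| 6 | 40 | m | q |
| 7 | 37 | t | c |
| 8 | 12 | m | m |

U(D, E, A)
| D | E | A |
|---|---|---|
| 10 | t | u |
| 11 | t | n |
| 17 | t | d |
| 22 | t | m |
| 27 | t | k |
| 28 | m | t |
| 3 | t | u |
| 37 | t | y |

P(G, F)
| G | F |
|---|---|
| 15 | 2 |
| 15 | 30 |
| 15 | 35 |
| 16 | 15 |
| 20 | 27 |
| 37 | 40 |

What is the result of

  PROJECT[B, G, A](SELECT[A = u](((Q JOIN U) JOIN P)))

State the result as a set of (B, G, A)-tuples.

Joining Q and U on E yields {(26, 15, t, q, 10, u), (26, 15, t, q, 11, n), (26, 15, t, q, 17, d), (26, 15, t, q, 22, m), (26, 15, t, q, 27, k), (26, 15, t, q, 3, u), (26, 15, t, q, 37, y), (5, 16, t, a, 10, u), (5, 16, t, a, 11, n), (5, 16, t, a, 17, d), (5, 16, t, a, 22, m), (5, 16, t, a, 27, k), (5, 16, t, a, 3, u), (5, 16, t, a, 37, y), (6, 40, m, q, 28, t), (7, 37, t, c, 10, u), (7, 37, t, c, 11, n), (7, 37, t, c, 17, d), (7, 37, t, c, 22, m), (7, 37, t, c, 27, k), (7, 37, t, c, 3, u), (7, 37, t, c, 37, y), (8, 12, m, m, 28, t)}.
Joining (Q JOIN U) and P on G yields {(26, 15, t, q, 10, u, 2), (26, 15, t, q, 10, u, 30), (26, 15, t, q, 10, u, 35), (26, 15, t, q, 11, n, 2), (26, 15, t, q, 11, n, 30), (26, 15, t, q, 11, n, 35), (26, 15, t, q, 17, d, 2), (26, 15, t, q, 17, d, 30), (26, 15, t, q, 17, d, 35), (26, 15, t, q, 22, m, 2), (26, 15, t, q, 22, m, 30), (26, 15, t, q, 22, m, 35), (26, 15, t, q, 27, k, 2), (26, 15, t, q, 27, k, 30), (26, 15, t, q, 27, k, 35), (26, 15, t, q, 3, u, 2), (26, 15, t, q, 3, u, 30), (26, 15, t, q, 3, u, 35), (26, 15, t, q, 37, y, 2), (26, 15, t, q, 37, y, 30), (26, 15, t, q, 37, y, 35), (5, 16, t, a, 10, u, 15), (5, 16, t, a, 11, n, 15), (5, 16, t, a, 17, d, 15), (5, 16, t, a, 22, m, 15), (5, 16, t, a, 27, k, 15), (5, 16, t, a, 3, u, 15), (5, 16, t, a, 37, y, 15), (7, 37, t, c, 10, u, 40), (7, 37, t, c, 11, n, 40), (7, 37, t, c, 17, d, 40), (7, 37, t, c, 22, m, 40), (7, 37, t, c, 27, k, 40), (7, 37, t, c, 3, u, 40), (7, 37, t, c, 37, y, 40)}.
Selection A = u: {(26, 15, t, q, 10, u, 2), (26, 15, t, q, 10, u, 30), (26, 15, t, q, 10, u, 35), (26, 15, t, q, 3, u, 2), (26, 15, t, q, 3, u, 30), (26, 15, t, q, 3, u, 35), (5, 16, t, a, 10, u, 15), (5, 16, t, a, 3, u, 15), (7, 37, t, c, 10, u, 40), (7, 37, t, c, 3, u, 40)}
Projecting to B, G, A (7 duplicate(s) eliminated): {(26, 15, u), (5, 16, u), (7, 37, u)}

{(26, 15, u), (5, 16, u), (7, 37, u)}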